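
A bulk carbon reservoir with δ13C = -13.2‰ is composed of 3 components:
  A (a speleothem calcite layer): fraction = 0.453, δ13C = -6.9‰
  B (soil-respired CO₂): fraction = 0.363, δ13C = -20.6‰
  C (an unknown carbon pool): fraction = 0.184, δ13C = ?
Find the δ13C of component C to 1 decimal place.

Isotope mass balance: δ_bulk = Σ fᵢ·δᵢ.
-13.2 = 0.453×(-6.9) + 0.363×(-20.6) + 0.184×δ_C
0.184·δ_C = -13.2 − (-10.604) = -2.596
δ_C = -2.596 / 0.184 = -14.11‰

-14.1‰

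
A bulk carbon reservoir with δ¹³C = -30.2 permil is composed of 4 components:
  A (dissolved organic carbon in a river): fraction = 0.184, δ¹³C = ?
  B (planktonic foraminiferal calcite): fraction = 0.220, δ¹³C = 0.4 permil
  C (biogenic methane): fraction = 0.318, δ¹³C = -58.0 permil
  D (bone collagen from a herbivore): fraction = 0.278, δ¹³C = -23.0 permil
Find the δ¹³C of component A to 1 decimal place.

Isotope mass balance: δ_bulk = Σ fᵢ·δᵢ.
-30.2 = 0.184×δ_A + 0.220×(0.4) + 0.318×(-58.0) + 0.278×(-23.0)
0.184·δ_A = -30.2 − (-24.750) = -5.450
δ_A = -5.450 / 0.184 = -29.62 permil

-29.6 permil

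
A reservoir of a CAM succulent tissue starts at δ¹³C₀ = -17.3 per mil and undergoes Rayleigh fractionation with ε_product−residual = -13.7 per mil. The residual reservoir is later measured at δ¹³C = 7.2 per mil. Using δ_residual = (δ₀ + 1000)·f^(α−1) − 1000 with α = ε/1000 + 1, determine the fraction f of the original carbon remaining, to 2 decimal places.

α − 1 = ε/1000 = -0.0137
(δ_res + 1000)/(δ₀ + 1000) = (7.2 + 1000)/(-17.3 + 1000) = 1007.2/982.7 = 1.024931
f = 1.024931^(1/-0.0137) = exp(ln(1.024931)/-0.0137) = exp(0.02463/-0.0137)
f = exp(-1.7975) = 0.1657

0.17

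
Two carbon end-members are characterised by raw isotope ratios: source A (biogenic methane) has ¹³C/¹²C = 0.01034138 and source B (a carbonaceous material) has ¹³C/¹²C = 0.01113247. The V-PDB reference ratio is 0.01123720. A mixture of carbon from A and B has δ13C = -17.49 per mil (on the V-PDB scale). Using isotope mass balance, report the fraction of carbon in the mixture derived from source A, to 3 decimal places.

0.116

δ_A = (0.01034138/0.01123720 − 1)×1000 = (0.920281 − 1)×1000 = -79.719 per mil
δ_B = (0.01113247/0.01123720 − 1)×1000 = (0.990680 − 1)×1000 = -9.320 per mil
f_A = (δ_mix − δ_B)/(δ_A − δ_B) = (-17.49 − (-9.320))/(-79.719 − (-9.320))
f_A = -8.170 / -70.399 = 0.1161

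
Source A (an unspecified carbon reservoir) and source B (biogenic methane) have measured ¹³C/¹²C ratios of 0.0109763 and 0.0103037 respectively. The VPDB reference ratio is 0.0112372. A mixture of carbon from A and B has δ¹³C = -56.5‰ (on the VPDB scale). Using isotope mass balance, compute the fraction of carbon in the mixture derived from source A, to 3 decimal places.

δ_A = (0.0109763/0.0112372 − 1)×1000 = (0.976782 − 1)×1000 = -23.218‰
δ_B = (0.0103037/0.0112372 − 1)×1000 = (0.916928 − 1)×1000 = -83.072‰
f_A = (δ_mix − δ_B)/(δ_A − δ_B) = (-56.5 − (-83.072))/(-23.218 − (-83.072))
f_A = 26.572 / 59.855 = 0.4439

0.444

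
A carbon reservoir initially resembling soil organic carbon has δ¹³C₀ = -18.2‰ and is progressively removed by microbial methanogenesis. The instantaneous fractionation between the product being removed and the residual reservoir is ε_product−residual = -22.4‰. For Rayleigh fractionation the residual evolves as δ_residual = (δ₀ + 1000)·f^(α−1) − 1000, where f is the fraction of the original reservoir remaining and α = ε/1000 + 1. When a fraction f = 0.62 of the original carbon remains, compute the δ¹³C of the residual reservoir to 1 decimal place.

-7.6‰

Rayleigh residual: δ_res = (δ₀ + 1000)·f^(α−1) − 1000
α = ε/1000 + 1 = 0.97760, so α − 1 = -0.02240
f^(α−1) = 0.62^(-0.02240) = 1.010766
δ_res = (-18.2 + 1000) × 1.010766 − 1000 = 992.370 − 1000 = -7.63‰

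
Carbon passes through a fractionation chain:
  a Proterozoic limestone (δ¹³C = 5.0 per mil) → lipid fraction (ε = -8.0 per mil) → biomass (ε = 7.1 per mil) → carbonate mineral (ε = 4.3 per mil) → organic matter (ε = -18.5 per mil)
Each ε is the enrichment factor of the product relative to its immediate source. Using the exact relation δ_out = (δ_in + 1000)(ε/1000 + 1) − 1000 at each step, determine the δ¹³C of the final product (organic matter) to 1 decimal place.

step 1: δ = (5.00 + 1000)·(-8.0/1000 + 1) − 1000 = -3.04 per mil
step 2: δ = (-3.04 + 1000)·(7.1/1000 + 1) − 1000 = 4.04 per mil
step 3: δ = (4.04 + 1000)·(4.3/1000 + 1) − 1000 = 8.36 per mil
step 4: δ = (8.36 + 1000)·(-18.5/1000 + 1) − 1000 = -10.30 per mil

-10.3 per mil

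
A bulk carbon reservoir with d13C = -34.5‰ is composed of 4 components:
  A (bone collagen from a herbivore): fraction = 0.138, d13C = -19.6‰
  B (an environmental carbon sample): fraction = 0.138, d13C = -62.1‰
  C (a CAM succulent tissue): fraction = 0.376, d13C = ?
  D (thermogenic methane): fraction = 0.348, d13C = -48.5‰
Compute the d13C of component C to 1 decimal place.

Isotope mass balance: δ_bulk = Σ fᵢ·δᵢ.
-34.5 = 0.138×(-19.6) + 0.138×(-62.1) + 0.376×δ_C + 0.348×(-48.5)
0.376·δ_C = -34.5 − (-28.153) = -6.347
δ_C = -6.347 / 0.376 = -16.88‰

-16.9‰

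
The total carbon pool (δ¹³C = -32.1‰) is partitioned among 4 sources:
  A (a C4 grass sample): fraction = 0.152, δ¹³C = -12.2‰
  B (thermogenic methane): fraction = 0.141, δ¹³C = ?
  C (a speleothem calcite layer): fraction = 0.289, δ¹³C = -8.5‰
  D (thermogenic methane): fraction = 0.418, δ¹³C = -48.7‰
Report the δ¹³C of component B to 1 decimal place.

-52.7‰

Isotope mass balance: δ_bulk = Σ fᵢ·δᵢ.
-32.1 = 0.152×(-12.2) + 0.141×δ_B + 0.289×(-8.5) + 0.418×(-48.7)
0.141·δ_B = -32.1 − (-24.668) = -7.433
δ_B = -7.433 / 0.141 = -52.71‰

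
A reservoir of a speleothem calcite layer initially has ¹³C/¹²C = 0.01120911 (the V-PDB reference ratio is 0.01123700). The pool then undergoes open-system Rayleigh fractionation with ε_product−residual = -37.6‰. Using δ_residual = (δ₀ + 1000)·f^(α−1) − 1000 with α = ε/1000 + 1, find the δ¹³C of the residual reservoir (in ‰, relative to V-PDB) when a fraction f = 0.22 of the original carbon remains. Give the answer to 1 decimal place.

56.0‰

δ₀ = (0.01120911/0.01123700 − 1)×1000 = (0.997518 − 1)×1000 = -2.482‰
α − 1 = ε/1000 = -0.0376
f^(α−1) = 0.22^(-0.0376) = 1.058583
δ_res = (-2.482 + 1000) × 1.058583 − 1000 = 1055.956 − 1000 = 55.96‰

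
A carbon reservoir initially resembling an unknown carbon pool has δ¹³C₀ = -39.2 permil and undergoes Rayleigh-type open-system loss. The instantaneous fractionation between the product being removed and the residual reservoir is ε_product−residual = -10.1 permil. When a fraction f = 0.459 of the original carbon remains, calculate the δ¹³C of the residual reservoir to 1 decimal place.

-31.6 permil

Rayleigh residual: δ_res = (δ₀ + 1000)·f^(α−1) − 1000
α = ε/1000 + 1 = 0.98990, so α − 1 = -0.01010
f^(α−1) = 0.459^(-0.01010) = 1.007896
δ_res = (-39.2 + 1000) × 1.007896 − 1000 = 968.386 − 1000 = -31.61 permil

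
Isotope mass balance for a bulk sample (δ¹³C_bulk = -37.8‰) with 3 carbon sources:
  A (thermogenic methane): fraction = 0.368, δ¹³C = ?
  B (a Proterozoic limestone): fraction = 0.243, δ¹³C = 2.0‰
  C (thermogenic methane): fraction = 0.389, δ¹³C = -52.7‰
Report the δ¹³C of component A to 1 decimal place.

-48.3‰

Isotope mass balance: δ_bulk = Σ fᵢ·δᵢ.
-37.8 = 0.368×δ_A + 0.243×(2.0) + 0.389×(-52.7)
0.368·δ_A = -37.8 − (-20.014) = -17.786
δ_A = -17.786 / 0.368 = -48.33‰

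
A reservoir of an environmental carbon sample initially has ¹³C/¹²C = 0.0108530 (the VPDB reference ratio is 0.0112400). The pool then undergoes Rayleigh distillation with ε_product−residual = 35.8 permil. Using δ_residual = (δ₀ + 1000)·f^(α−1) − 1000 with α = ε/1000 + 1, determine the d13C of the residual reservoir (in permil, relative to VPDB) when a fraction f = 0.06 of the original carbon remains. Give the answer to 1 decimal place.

-126.9 permil

δ₀ = (0.0108530/0.0112400 − 1)×1000 = (0.965569 − 1)×1000 = -34.431 permil
α − 1 = ε/1000 = 0.0358
f^(α−1) = 0.06^(0.0358) = 0.904186
δ_res = (-34.431 + 1000) × 0.904186 − 1000 = 873.054 − 1000 = -126.95 permil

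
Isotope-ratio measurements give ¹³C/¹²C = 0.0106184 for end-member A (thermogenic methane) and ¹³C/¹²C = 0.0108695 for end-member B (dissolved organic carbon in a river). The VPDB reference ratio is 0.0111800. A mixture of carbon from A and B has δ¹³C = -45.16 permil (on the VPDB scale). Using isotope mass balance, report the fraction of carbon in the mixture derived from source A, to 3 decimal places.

δ_A = (0.0106184/0.0111800 − 1)×1000 = (0.949767 − 1)×1000 = -50.233 permil
δ_B = (0.0108695/0.0111800 − 1)×1000 = (0.972227 − 1)×1000 = -27.773 permil
f_A = (δ_mix − δ_B)/(δ_A − δ_B) = (-45.16 − (-27.773))/(-50.233 − (-27.773))
f_A = -17.387 / -22.460 = 0.7741

0.774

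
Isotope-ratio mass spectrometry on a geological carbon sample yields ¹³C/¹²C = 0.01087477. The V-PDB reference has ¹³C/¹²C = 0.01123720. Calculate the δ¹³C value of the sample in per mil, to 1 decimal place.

δ¹³C = (R_sample / R_standard − 1) × 1000
R_sample / R_standard = 0.01087477 / 0.01123720 = 0.967747
δ¹³C = (0.967747 − 1) × 1000 = -32.25 per mil

-32.3 per mil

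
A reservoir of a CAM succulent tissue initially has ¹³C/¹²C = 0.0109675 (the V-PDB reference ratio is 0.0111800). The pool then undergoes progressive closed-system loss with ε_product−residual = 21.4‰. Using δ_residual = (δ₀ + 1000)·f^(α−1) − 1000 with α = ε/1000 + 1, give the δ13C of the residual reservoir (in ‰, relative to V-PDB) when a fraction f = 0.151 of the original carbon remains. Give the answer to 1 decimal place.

-57.9‰

δ₀ = (0.0109675/0.0111800 − 1)×1000 = (0.980993 − 1)×1000 = -19.007‰
α − 1 = ε/1000 = 0.0214
f^(α−1) = 0.151^(0.0214) = 0.960351
δ_res = (-19.007 + 1000) × 0.960351 − 1000 = 942.098 − 1000 = -57.90‰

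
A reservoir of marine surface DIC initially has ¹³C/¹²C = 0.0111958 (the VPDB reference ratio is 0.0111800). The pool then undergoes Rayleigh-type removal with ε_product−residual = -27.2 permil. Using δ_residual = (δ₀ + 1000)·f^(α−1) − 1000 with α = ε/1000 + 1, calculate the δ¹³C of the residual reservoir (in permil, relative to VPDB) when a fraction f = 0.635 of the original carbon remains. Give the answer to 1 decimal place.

13.9 permil

δ₀ = (0.0111958/0.0111800 − 1)×1000 = (1.001413 − 1)×1000 = 1.413 permil
α − 1 = ε/1000 = -0.0272
f^(α−1) = 0.635^(-0.0272) = 1.012429
δ_res = (1.413 + 1000) × 1.012429 − 1000 = 1013.860 − 1000 = 13.86 permil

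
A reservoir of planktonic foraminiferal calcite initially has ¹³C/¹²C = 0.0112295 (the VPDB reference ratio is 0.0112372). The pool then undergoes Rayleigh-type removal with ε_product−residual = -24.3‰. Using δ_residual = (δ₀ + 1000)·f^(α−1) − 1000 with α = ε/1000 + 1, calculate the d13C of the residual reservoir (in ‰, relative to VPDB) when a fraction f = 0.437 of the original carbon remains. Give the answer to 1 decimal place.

19.6‰

δ₀ = (0.0112295/0.0112372 − 1)×1000 = (0.999315 − 1)×1000 = -0.685‰
α − 1 = ε/1000 = -0.0243
f^(α−1) = 0.437^(-0.0243) = 1.020320
δ_res = (-0.685 + 1000) × 1.020320 − 1000 = 1019.621 − 1000 = 19.62‰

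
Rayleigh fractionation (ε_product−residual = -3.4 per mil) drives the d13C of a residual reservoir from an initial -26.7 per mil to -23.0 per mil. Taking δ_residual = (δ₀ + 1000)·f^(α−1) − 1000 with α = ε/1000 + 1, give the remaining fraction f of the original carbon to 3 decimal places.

0.328

α − 1 = ε/1000 = -0.0034
(δ_res + 1000)/(δ₀ + 1000) = (-23.0 + 1000)/(-26.7 + 1000) = 977.0/973.3 = 1.003802
f = 1.003802^(1/-0.0034) = exp(ln(1.003802)/-0.0034) = exp(0.00379/-0.0034)
f = exp(-1.1160) = 0.3276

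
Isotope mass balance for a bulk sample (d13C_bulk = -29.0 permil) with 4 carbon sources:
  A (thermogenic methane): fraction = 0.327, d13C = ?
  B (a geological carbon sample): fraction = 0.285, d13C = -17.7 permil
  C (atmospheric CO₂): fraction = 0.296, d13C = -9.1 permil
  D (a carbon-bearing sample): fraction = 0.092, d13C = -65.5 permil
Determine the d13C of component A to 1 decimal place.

Isotope mass balance: δ_bulk = Σ fᵢ·δᵢ.
-29.0 = 0.327×δ_A + 0.285×(-17.7) + 0.296×(-9.1) + 0.092×(-65.5)
0.327·δ_A = -29.0 − (-13.764) = -15.236
δ_A = -15.236 / 0.327 = -46.59 permil

-46.6 permil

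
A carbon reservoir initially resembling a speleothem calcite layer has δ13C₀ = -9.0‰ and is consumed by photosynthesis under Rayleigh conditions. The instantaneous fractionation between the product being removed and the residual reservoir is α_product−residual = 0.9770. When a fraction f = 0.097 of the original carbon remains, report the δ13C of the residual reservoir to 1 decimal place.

45.6‰

Rayleigh residual: δ_res = (δ₀ + 1000)·f^(α−1) − 1000
α − 1 = -0.02300
f^(α−1) = 0.097^(-0.02300) = 1.055126
δ_res = (-9.0 + 1000) × 1.055126 − 1000 = 1045.630 − 1000 = 45.63‰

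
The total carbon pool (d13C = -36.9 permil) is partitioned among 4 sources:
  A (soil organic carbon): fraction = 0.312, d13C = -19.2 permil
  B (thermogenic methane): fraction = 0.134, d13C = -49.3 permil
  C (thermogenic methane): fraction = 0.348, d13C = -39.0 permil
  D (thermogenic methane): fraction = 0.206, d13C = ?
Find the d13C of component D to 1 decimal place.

-52.1 permil

Isotope mass balance: δ_bulk = Σ fᵢ·δᵢ.
-36.9 = 0.312×(-19.2) + 0.134×(-49.3) + 0.348×(-39.0) + 0.206×δ_D
0.206·δ_D = -36.9 − (-26.169) = -10.731
δ_D = -10.731 / 0.206 = -52.09 permil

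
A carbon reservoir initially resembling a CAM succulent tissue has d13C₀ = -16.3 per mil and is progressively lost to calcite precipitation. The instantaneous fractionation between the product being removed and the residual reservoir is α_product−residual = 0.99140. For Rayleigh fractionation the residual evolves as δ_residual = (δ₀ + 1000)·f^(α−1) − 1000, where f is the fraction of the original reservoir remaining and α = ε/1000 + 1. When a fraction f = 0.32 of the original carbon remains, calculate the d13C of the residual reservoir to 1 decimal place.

-6.6 per mil

Rayleigh residual: δ_res = (δ₀ + 1000)·f^(α−1) − 1000
α − 1 = -0.00860
f^(α−1) = 0.32^(-0.00860) = 1.009847
δ_res = (-16.3 + 1000) × 1.009847 − 1000 = 993.387 − 1000 = -6.61 per mil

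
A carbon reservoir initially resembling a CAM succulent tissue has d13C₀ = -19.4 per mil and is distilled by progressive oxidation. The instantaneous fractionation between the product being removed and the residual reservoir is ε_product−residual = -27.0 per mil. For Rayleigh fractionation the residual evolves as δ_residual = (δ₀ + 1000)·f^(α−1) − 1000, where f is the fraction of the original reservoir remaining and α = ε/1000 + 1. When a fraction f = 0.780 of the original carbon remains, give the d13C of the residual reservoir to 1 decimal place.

-12.8 per mil

Rayleigh residual: δ_res = (δ₀ + 1000)·f^(α−1) − 1000
α = ε/1000 + 1 = 0.97300, so α − 1 = -0.02700
f^(α−1) = 0.780^(-0.02700) = 1.006731
δ_res = (-19.4 + 1000) × 1.006731 − 1000 = 987.200 − 1000 = -12.80 per mil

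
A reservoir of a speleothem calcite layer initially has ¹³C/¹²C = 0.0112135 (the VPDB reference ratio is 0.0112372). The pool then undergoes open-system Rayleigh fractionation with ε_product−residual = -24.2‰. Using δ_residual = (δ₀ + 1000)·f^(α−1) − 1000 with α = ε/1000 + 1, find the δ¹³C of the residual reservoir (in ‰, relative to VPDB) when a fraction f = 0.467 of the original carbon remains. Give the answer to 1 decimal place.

16.4‰

δ₀ = (0.0112135/0.0112372 − 1)×1000 = (0.997891 − 1)×1000 = -2.109‰
α − 1 = ε/1000 = -0.0242
f^(α−1) = 0.467^(-0.0242) = 1.018597
δ_res = (-2.109 + 1000) × 1.018597 − 1000 = 1016.449 − 1000 = 16.45‰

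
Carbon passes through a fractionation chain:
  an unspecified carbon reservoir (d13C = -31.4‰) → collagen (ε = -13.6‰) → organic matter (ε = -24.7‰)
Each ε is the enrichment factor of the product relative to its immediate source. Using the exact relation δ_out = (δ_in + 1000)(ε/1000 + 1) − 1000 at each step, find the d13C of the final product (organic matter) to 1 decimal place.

step 1: δ = (-31.40 + 1000)·(-13.6/1000 + 1) − 1000 = -44.57‰
step 2: δ = (-44.57 + 1000)·(-24.7/1000 + 1) − 1000 = -68.17‰

-68.2‰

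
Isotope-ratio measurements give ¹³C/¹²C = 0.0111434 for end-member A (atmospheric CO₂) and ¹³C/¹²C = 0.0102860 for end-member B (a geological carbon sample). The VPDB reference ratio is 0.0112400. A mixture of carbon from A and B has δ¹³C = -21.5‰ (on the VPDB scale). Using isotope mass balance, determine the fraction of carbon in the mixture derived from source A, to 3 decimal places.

δ_A = (0.0111434/0.0112400 − 1)×1000 = (0.991406 − 1)×1000 = -8.594‰
δ_B = (0.0102860/0.0112400 − 1)×1000 = (0.915125 − 1)×1000 = -84.875‰
f_A = (δ_mix − δ_B)/(δ_A − δ_B) = (-21.5 − (-84.875))/(-8.594 − (-84.875))
f_A = 63.375 / 76.281 = 0.8308

0.831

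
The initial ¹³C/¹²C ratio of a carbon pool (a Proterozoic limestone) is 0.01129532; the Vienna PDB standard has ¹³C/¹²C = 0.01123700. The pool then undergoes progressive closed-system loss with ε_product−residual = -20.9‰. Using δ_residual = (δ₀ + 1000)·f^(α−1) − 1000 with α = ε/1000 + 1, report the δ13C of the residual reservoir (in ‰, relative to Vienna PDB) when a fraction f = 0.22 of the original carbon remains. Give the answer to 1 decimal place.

δ₀ = (0.01129532/0.01123700 − 1)×1000 = (1.005190 − 1)×1000 = 5.190‰
α − 1 = ε/1000 = -0.0209
f^(α−1) = 0.22^(-0.0209) = 1.032151
δ_res = (5.190 + 1000) × 1.032151 − 1000 = 1037.508 − 1000 = 37.51‰

37.5‰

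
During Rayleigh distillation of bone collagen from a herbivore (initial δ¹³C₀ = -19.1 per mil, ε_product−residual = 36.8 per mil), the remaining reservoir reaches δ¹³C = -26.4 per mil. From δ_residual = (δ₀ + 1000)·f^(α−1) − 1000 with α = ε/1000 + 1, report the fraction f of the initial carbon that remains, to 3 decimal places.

0.816

α − 1 = ε/1000 = 0.0368
(δ_res + 1000)/(δ₀ + 1000) = (-26.4 + 1000)/(-19.1 + 1000) = 973.6/980.9 = 0.992558
f = 0.992558^(1/0.0368) = exp(ln(0.992558)/0.0368) = exp(-0.00747/0.0368)
f = exp(-0.2030) = 0.8163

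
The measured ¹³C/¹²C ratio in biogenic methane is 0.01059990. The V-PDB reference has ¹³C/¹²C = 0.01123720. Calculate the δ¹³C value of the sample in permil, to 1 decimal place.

-56.7 permil

δ¹³C = (R_sample / R_standard − 1) × 1000
R_sample / R_standard = 0.01059990 / 0.01123720 = 0.943287
δ¹³C = (0.943287 − 1) × 1000 = -56.71 permil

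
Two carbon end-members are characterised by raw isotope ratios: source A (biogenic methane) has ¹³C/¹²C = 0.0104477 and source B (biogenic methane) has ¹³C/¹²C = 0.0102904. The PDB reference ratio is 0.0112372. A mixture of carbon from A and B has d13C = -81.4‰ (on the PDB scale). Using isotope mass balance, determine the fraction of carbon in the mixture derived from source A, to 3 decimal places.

0.204

δ_A = (0.0104477/0.0112372 − 1)×1000 = (0.929742 − 1)×1000 = -70.258‰
δ_B = (0.0102904/0.0112372 − 1)×1000 = (0.915744 − 1)×1000 = -84.256‰
f_A = (δ_mix − δ_B)/(δ_A − δ_B) = (-81.4 − (-84.256))/(-70.258 − (-84.256))
f_A = 2.856 / 13.998 = 0.2040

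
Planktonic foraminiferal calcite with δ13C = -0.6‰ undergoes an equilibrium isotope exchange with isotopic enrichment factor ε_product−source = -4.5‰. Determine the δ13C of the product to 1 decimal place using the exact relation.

To first order, δ_product ≈ δ_source + ε = -5.1‰.
Exactly, δ_product = (δ_source + 1000)·(ε/1000 + 1) − 1000.
δ_product = (-0.6 + 1000) × (-4.5/1000 + 1) − 1000
δ_product = -5.10‰

-5.1‰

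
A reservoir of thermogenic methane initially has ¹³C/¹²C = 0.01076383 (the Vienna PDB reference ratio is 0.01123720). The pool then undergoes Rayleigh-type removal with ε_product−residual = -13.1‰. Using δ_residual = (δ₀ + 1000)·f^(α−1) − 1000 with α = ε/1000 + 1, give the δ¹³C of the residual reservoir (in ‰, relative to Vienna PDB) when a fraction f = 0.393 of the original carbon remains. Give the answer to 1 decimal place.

-30.3‰

δ₀ = (0.01076383/0.01123720 − 1)×1000 = (0.957875 − 1)×1000 = -42.125‰
α − 1 = ε/1000 = -0.0131
f^(α−1) = 0.393^(-0.0131) = 1.012310
δ_res = (-42.125 + 1000) × 1.012310 − 1000 = 969.666 − 1000 = -30.33‰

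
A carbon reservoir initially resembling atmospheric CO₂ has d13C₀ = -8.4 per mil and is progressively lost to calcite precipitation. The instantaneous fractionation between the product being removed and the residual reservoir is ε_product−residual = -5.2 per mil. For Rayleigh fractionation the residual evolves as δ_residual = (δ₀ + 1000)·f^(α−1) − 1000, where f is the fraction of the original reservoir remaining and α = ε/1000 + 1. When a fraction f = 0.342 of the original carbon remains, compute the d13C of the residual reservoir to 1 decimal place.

-2.9 per mil

Rayleigh residual: δ_res = (δ₀ + 1000)·f^(α−1) − 1000
α = ε/1000 + 1 = 0.99480, so α − 1 = -0.00520
f^(α−1) = 0.342^(-0.00520) = 1.005595
δ_res = (-8.4 + 1000) × 1.005595 − 1000 = 997.148 − 1000 = -2.85 per mil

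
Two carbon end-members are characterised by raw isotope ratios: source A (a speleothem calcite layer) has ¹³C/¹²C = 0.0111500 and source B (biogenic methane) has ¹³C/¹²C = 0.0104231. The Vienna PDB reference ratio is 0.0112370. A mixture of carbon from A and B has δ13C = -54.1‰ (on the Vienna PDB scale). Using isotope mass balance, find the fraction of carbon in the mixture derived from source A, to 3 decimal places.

δ_A = (0.0111500/0.0112370 − 1)×1000 = (0.992258 − 1)×1000 = -7.742‰
δ_B = (0.0104231/0.0112370 − 1)×1000 = (0.927570 − 1)×1000 = -72.430‰
f_A = (δ_mix − δ_B)/(δ_A − δ_B) = (-54.1 − (-72.430))/(-7.742 − (-72.430))
f_A = 18.330 / 64.688 = 0.2834

0.283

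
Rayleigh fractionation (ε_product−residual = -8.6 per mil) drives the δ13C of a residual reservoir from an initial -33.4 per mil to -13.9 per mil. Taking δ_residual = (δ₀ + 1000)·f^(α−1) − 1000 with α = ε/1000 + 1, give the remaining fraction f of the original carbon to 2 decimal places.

0.10

α − 1 = ε/1000 = -0.0086
(δ_res + 1000)/(δ₀ + 1000) = (-13.9 + 1000)/(-33.4 + 1000) = 986.1/966.6 = 1.020174
f = 1.020174^(1/-0.0086) = exp(ln(1.020174)/-0.0086) = exp(0.01997/-0.0086)
f = exp(-2.3224) = 0.0980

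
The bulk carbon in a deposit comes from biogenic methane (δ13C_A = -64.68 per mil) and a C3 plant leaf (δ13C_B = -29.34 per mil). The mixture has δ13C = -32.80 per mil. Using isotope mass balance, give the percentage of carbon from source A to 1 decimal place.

δ_mix = f_A·δ_A + (1 − f_A)·δ_B  ⇒  f_A = (δ_mix − δ_B)/(δ_A − δ_B)
f_A = (-32.80 − (-29.34)) / (-64.68 − (-29.34))
f_A = -3.46 / -35.34 = 0.0979

9.8%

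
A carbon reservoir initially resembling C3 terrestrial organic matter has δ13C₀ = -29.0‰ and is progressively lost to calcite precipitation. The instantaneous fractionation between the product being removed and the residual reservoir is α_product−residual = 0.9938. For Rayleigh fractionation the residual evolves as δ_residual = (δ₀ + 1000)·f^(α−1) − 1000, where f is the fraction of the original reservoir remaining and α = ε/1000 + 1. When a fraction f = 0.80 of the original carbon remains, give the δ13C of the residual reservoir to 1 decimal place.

-27.7‰

Rayleigh residual: δ_res = (δ₀ + 1000)·f^(α−1) − 1000
α − 1 = -0.00620
f^(α−1) = 0.80^(-0.00620) = 1.001384
δ_res = (-29.0 + 1000) × 1.001384 − 1000 = 972.344 − 1000 = -27.66‰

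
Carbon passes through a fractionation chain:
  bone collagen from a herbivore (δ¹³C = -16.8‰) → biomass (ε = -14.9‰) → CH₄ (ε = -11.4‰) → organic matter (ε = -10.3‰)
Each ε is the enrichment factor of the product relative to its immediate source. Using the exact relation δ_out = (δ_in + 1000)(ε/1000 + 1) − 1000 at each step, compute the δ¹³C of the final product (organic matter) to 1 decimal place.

-52.4‰

step 1: δ = (-16.80 + 1000)·(-14.9/1000 + 1) − 1000 = -31.45‰
step 2: δ = (-31.45 + 1000)·(-11.4/1000 + 1) − 1000 = -42.49‰
step 3: δ = (-42.49 + 1000)·(-10.3/1000 + 1) − 1000 = -52.35‰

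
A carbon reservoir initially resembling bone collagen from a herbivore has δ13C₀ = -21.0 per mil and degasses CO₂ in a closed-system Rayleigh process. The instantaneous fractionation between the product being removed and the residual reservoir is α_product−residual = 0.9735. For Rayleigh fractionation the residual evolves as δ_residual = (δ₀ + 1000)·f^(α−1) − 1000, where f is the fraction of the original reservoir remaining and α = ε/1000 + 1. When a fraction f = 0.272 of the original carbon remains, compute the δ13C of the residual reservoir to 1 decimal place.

13.4 per mil

Rayleigh residual: δ_res = (δ₀ + 1000)·f^(α−1) − 1000
α − 1 = -0.02650
f^(α−1) = 0.272^(-0.02650) = 1.035104
δ_res = (-21.0 + 1000) × 1.035104 − 1000 = 1013.367 − 1000 = 13.37 per mil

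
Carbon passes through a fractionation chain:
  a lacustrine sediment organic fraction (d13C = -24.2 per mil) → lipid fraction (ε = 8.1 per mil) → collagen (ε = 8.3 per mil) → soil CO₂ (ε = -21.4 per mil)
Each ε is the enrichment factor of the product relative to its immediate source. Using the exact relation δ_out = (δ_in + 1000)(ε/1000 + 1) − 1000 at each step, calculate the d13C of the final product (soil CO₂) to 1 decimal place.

step 1: δ = (-24.20 + 1000)·(8.1/1000 + 1) − 1000 = -16.30 per mil
step 2: δ = (-16.30 + 1000)·(8.3/1000 + 1) − 1000 = -8.13 per mil
step 3: δ = (-8.13 + 1000)·(-21.4/1000 + 1) − 1000 = -29.36 per mil

-29.4 per mil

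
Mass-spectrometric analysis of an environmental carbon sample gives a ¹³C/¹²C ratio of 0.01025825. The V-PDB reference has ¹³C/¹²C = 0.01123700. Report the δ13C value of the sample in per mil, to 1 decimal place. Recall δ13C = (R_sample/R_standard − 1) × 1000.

-87.1 per mil

δ13C = (R_sample / R_standard − 1) × 1000
R_sample / R_standard = 0.01025825 / 0.01123700 = 0.912899
δ13C = (0.912899 − 1) × 1000 = -87.10 per mil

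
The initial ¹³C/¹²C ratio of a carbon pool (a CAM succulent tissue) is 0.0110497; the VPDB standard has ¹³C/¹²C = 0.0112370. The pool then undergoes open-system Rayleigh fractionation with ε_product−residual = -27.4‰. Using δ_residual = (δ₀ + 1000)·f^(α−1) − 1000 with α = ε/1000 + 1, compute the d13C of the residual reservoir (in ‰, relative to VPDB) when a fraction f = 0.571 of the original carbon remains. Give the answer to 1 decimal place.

-1.5‰

δ₀ = (0.0110497/0.0112370 − 1)×1000 = (0.983332 − 1)×1000 = -16.668‰
α − 1 = ε/1000 = -0.0274
f^(α−1) = 0.571^(-0.0274) = 1.015473
δ_res = (-16.668 + 1000) × 1.015473 − 1000 = 998.546 − 1000 = -1.45‰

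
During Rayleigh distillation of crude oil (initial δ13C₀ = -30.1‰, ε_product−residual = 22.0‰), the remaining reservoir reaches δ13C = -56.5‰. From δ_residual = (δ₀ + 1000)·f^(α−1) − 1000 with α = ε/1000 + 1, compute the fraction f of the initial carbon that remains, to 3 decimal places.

0.285

α − 1 = ε/1000 = 0.0220
(δ_res + 1000)/(δ₀ + 1000) = (-56.5 + 1000)/(-30.1 + 1000) = 943.5/969.9 = 0.972781
f = 0.972781^(1/0.0220) = exp(ln(0.972781)/0.0220) = exp(-0.02760/0.0220)
f = exp(-1.2544) = 0.2852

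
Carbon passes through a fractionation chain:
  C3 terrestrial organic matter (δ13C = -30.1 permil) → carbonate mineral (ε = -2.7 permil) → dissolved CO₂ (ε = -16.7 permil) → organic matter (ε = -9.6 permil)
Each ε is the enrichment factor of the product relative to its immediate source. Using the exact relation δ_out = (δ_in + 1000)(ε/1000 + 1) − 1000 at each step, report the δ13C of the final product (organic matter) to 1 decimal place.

step 1: δ = (-30.10 + 1000)·(-2.7/1000 + 1) − 1000 = -32.72 permil
step 2: δ = (-32.72 + 1000)·(-16.7/1000 + 1) − 1000 = -48.87 permil
step 3: δ = (-48.87 + 1000)·(-9.6/1000 + 1) − 1000 = -58.00 permil

-58.0 permil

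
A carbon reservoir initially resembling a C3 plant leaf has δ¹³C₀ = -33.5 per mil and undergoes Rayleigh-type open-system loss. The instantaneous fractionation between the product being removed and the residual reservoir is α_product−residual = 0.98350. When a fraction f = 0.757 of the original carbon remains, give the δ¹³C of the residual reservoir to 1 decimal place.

-29.1 per mil

Rayleigh residual: δ_res = (δ₀ + 1000)·f^(α−1) − 1000
α − 1 = -0.01650
f^(α−1) = 0.757^(-0.01650) = 1.004604
δ_res = (-33.5 + 1000) × 1.004604 − 1000 = 970.950 − 1000 = -29.05 per mil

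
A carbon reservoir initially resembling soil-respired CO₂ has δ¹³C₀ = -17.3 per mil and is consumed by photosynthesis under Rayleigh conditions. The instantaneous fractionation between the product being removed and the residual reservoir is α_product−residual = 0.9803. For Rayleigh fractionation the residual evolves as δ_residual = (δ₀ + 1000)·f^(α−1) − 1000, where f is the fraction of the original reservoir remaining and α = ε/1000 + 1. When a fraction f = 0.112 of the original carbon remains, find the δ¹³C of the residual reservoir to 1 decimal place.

Rayleigh residual: δ_res = (δ₀ + 1000)·f^(α−1) − 1000
α − 1 = -0.01970
f^(α−1) = 0.112^(-0.01970) = 1.044072
δ_res = (-17.3 + 1000) × 1.044072 − 1000 = 1026.009 − 1000 = 26.01 per mil

26.0 per mil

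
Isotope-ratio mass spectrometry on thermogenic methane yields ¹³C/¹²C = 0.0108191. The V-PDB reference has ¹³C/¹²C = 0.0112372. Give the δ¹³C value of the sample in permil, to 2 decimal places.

-37.21 permil

δ¹³C = (R_sample / R_standard − 1) × 1000
R_sample / R_standard = 0.0108191 / 0.0112372 = 0.962793
δ¹³C = (0.962793 − 1) × 1000 = -37.207 permil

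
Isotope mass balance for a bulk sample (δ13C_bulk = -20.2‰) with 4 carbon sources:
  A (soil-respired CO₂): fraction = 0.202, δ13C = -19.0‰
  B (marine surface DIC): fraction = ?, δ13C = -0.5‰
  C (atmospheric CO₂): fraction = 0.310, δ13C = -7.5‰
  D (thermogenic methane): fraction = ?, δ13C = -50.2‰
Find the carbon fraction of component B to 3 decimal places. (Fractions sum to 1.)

0.210

Let f_B and f_D be the unknown fractions; fractions sum to 1 so f_B + f_D = 0.488.
Mass balance: Σ fᵢ·δᵢ = δ_bulk ⇒ f_B·(-0.5) + f_D·(-50.2) = -20.2 − (-6.163) = -14.037
Substitute f_D = 0.488 − f_B:
f_B·(-0.5 − -50.2) = -14.037 − 0.488×(-50.2) = 10.461
f_B = 10.461 / 49.7 = 0.2105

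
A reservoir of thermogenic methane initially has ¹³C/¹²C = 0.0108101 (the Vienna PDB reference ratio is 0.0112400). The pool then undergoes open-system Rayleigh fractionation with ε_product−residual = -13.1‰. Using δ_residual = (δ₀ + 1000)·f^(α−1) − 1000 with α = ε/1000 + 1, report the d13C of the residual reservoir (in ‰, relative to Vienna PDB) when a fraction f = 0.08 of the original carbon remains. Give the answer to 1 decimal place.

δ₀ = (0.0108101/0.0112400 − 1)×1000 = (0.961753 − 1)×1000 = -38.247‰
α − 1 = ε/1000 = -0.0131
f^(α−1) = 0.08^(-0.0131) = 1.033641
δ_res = (-38.247 + 1000) × 1.033641 − 1000 = 994.107 − 1000 = -5.89‰

-5.9‰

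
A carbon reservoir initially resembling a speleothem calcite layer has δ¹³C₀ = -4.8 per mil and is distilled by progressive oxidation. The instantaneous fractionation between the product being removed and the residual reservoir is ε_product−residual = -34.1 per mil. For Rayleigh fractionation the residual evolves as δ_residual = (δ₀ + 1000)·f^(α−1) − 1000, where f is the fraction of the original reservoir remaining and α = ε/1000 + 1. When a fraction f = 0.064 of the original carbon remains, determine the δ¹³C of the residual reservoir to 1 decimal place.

Rayleigh residual: δ_res = (δ₀ + 1000)·f^(α−1) − 1000
α = ε/1000 + 1 = 0.96590, so α − 1 = -0.03410
f^(α−1) = 0.064^(-0.03410) = 1.098270
δ_res = (-4.8 + 1000) × 1.098270 − 1000 = 1092.999 − 1000 = 93.00 per mil

93.0 per mil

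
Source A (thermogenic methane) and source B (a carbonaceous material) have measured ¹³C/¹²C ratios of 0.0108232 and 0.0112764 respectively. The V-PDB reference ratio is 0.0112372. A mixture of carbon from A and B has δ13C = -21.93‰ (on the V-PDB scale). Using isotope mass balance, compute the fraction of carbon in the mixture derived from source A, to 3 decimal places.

δ_A = (0.0108232/0.0112372 − 1)×1000 = (0.963158 − 1)×1000 = -36.842‰
δ_B = (0.0112764/0.0112372 − 1)×1000 = (1.003488 − 1)×1000 = 3.488‰
f_A = (δ_mix − δ_B)/(δ_A − δ_B) = (-21.93 − (3.488))/(-36.842 − (3.488))
f_A = -25.418 / -40.330 = 0.6303

0.630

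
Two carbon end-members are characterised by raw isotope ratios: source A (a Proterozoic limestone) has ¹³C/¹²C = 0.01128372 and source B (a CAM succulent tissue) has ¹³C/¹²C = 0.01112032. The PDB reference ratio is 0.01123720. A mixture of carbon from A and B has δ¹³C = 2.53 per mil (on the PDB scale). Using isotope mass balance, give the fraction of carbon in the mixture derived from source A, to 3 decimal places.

0.889

δ_A = (0.01128372/0.01123720 − 1)×1000 = (1.004140 − 1)×1000 = 4.140 per mil
δ_B = (0.01112032/0.01123720 − 1)×1000 = (0.989599 − 1)×1000 = -10.401 per mil
f_A = (δ_mix − δ_B)/(δ_A − δ_B) = (2.53 − (-10.401))/(4.140 − (-10.401))
f_A = 12.931 / 14.541 = 0.8893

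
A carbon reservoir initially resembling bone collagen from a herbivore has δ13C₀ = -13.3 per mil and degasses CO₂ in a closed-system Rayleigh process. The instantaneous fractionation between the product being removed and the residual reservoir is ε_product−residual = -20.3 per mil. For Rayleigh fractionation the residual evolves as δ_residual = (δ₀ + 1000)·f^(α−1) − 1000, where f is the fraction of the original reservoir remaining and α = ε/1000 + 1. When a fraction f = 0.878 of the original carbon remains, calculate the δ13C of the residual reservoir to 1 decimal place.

-10.7 per mil

Rayleigh residual: δ_res = (δ₀ + 1000)·f^(α−1) − 1000
α = ε/1000 + 1 = 0.97970, so α − 1 = -0.02030
f^(α−1) = 0.878^(-0.02030) = 1.002645
δ_res = (-13.3 + 1000) × 1.002645 − 1000 = 989.310 − 1000 = -10.69 per mil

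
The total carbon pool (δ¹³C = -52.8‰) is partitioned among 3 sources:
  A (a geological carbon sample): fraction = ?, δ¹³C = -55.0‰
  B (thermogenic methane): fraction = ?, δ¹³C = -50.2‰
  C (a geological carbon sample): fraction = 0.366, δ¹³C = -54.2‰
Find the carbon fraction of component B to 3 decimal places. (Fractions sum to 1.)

0.397

Let f_B and f_A be the unknown fractions; fractions sum to 1 so f_B + f_A = 0.634.
Mass balance: Σ fᵢ·δᵢ = δ_bulk ⇒ f_B·(-50.2) + f_A·(-55.0) = -52.8 − (-19.837) = -32.963
Substitute f_A = 0.634 − f_B:
f_B·(-50.2 − -55.0) = -32.963 − 0.634×(-55.0) = 1.907
f_B = 1.907 / 4.8 = 0.3973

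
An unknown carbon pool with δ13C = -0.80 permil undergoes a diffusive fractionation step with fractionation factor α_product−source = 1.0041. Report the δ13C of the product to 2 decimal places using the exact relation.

3.30 permil

δ_product = (δ_source + 1000)·α − 1000
δ_product = (-0.80 + 1000) × 1.0041 − 1000
δ_product = 1003.297 − 1000 = 3.297 permil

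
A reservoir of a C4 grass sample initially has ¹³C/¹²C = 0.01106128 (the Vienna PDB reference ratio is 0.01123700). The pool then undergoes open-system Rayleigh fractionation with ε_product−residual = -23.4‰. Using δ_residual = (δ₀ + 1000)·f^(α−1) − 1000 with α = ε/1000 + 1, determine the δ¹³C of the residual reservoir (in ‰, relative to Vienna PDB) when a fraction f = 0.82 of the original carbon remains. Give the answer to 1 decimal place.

δ₀ = (0.01106128/0.01123700 − 1)×1000 = (0.984362 − 1)×1000 = -15.638‰
α − 1 = ε/1000 = -0.0234
f^(α−1) = 0.82^(-0.0234) = 1.004655
δ_res = (-15.638 + 1000) × 1.004655 − 1000 = 988.944 − 1000 = -11.06‰

-11.1‰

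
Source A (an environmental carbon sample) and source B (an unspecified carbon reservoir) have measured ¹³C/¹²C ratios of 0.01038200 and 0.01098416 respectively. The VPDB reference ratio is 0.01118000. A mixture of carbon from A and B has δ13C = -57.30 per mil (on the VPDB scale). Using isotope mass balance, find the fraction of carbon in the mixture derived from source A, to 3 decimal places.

0.739

δ_A = (0.01038200/0.01118000 − 1)×1000 = (0.928623 − 1)×1000 = -71.377 per mil
δ_B = (0.01098416/0.01118000 − 1)×1000 = (0.982483 − 1)×1000 = -17.517 per mil
f_A = (δ_mix − δ_B)/(δ_A − δ_B) = (-57.30 − (-17.517))/(-71.377 − (-17.517))
f_A = -39.783 / -53.860 = 0.7386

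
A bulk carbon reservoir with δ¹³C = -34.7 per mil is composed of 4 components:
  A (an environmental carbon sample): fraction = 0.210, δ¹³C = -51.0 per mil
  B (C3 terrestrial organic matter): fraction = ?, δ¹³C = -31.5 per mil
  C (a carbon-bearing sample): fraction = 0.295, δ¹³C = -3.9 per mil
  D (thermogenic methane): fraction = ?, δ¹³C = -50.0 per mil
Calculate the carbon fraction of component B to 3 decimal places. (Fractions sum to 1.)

Let f_B and f_D be the unknown fractions; fractions sum to 1 so f_B + f_D = 0.495.
Mass balance: Σ fᵢ·δᵢ = δ_bulk ⇒ f_B·(-31.5) + f_D·(-50.0) = -34.7 − (-11.860) = -22.840
Substitute f_D = 0.495 − f_B:
f_B·(-31.5 − -50.0) = -22.840 − 0.495×(-50.0) = 1.910
f_B = 1.910 / 18.5 = 0.1033

0.103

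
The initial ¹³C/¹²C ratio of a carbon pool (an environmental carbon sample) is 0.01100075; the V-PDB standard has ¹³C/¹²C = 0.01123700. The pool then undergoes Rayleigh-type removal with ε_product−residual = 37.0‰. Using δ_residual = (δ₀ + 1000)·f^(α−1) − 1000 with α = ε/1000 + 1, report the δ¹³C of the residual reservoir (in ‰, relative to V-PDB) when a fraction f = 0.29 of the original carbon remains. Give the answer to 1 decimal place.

δ₀ = (0.01100075/0.01123700 − 1)×1000 = (0.978976 − 1)×1000 = -21.024‰
α − 1 = ε/1000 = 0.0370
f^(α−1) = 0.29^(0.0370) = 0.955232
δ_res = (-21.024 + 1000) × 0.955232 − 1000 = 935.149 − 1000 = -64.85‰

-64.9‰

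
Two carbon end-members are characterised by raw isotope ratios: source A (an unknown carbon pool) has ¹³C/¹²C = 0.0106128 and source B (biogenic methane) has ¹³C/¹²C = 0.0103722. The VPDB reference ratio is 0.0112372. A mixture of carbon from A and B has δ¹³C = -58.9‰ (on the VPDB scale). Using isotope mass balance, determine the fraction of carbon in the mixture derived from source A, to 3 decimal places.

δ_A = (0.0106128/0.0112372 − 1)×1000 = (0.944435 − 1)×1000 = -55.565‰
δ_B = (0.0103722/0.0112372 − 1)×1000 = (0.923024 − 1)×1000 = -76.976‰
f_A = (δ_mix − δ_B)/(δ_A − δ_B) = (-58.9 − (-76.976))/(-55.565 − (-76.976))
f_A = 18.076 / 21.411 = 0.8443

0.844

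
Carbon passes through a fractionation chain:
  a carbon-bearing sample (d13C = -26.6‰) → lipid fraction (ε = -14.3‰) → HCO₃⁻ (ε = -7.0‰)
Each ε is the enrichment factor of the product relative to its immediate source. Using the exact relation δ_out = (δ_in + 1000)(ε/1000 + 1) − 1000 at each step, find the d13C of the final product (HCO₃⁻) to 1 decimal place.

-47.2‰

step 1: δ = (-26.60 + 1000)·(-14.3/1000 + 1) − 1000 = -40.52‰
step 2: δ = (-40.52 + 1000)·(-7.0/1000 + 1) − 1000 = -47.24‰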